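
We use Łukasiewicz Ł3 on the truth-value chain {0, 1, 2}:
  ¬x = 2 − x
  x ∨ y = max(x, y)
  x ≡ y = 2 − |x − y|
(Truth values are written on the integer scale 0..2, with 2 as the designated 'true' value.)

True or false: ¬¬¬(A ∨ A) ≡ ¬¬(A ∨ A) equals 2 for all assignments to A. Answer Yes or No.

No

Counterexample: take A = 0.
A ∨ A = 0 ∨ 0 = 0
¬(A ∨ A) = ¬0 = 2
¬¬(A ∨ A) = ¬2 = 0
¬¬¬(A ∨ A) = ¬0 = 2
A ∨ A = 0 ∨ 0 = 0
¬(A ∨ A) = ¬0 = 2
¬¬(A ∨ A) = ¬2 = 0
¬¬¬(A ∨ A) ≡ ¬¬(A ∨ A) = 2 ≡ 0 = 0
This gives 0 ≠ 2.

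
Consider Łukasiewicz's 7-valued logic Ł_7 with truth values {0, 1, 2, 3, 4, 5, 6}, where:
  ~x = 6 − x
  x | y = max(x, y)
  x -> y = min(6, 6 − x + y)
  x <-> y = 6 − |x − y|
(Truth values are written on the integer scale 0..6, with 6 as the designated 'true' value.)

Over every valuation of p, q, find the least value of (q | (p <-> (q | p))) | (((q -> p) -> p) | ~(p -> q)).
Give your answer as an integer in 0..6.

Take p = 0, q = 3:
q | p = 3 | 0 = 3
p <-> (q | p) = 0 <-> 3 = 3
q | (p <-> (q | p)) = 3 | 3 = 3
q -> p = 3 -> 0 = 3
(q -> p) -> p = 3 -> 0 = 3
p -> q = 0 -> 3 = 6
~(p -> q) = ~6 = 0
((q -> p) -> p) | ~(p -> q) = 3 | 0 = 3
(q | (p <-> (q | p))) | (((q -> p) -> p) | ~(p -> q)) = 3 | 3 = 3
No assignment yields a value below 3, so this is the minimum.

3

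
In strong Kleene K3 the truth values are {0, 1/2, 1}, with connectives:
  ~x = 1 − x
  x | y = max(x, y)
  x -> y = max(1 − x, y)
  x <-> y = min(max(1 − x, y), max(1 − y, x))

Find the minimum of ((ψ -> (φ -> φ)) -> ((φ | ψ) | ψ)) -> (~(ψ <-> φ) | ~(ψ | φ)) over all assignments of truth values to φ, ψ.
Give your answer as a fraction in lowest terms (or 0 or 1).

Take φ = 1, ψ = 1:
φ -> φ = 1 -> 1 = 1
ψ -> (φ -> φ) = 1 -> 1 = 1
φ | ψ = 1 | 1 = 1
(φ | ψ) | ψ = 1 | 1 = 1
(ψ -> (φ -> φ)) -> ((φ | ψ) | ψ) = 1 -> 1 = 1
ψ <-> φ = 1 <-> 1 = 1
~(ψ <-> φ) = ~1 = 0
ψ | φ = 1 | 1 = 1
~(ψ | φ) = ~1 = 0
~(ψ <-> φ) | ~(ψ | φ) = 0 | 0 = 0
((ψ -> (φ -> φ)) -> ((φ | ψ) | ψ)) -> (~(ψ <-> φ) | ~(ψ | φ)) = 1 -> 0 = 0
No assignment yields a value below 0, so this is the minimum.

0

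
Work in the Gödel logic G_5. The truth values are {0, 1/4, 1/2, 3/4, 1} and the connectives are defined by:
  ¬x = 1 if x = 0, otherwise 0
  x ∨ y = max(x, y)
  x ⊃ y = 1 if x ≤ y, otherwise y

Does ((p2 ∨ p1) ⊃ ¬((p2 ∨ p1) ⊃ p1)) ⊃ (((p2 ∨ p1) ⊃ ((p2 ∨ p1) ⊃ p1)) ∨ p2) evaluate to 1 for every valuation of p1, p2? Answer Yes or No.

No

Counterexample: take p1 = 0, p2 = 1/4.
p2 ∨ p1 = 1/4 ∨ 0 = 1/4
p2 ∨ p1 = 1/4 ∨ 0 = 1/4
(p2 ∨ p1) ⊃ p1 = 1/4 ⊃ 0 = 0
¬((p2 ∨ p1) ⊃ p1) = ¬0 = 1
(p2 ∨ p1) ⊃ ¬((p2 ∨ p1) ⊃ p1) = 1/4 ⊃ 1 = 1
p2 ∨ p1 = 1/4 ∨ 0 = 1/4
p2 ∨ p1 = 1/4 ∨ 0 = 1/4
(p2 ∨ p1) ⊃ p1 = 1/4 ⊃ 0 = 0
(p2 ∨ p1) ⊃ ((p2 ∨ p1) ⊃ p1) = 1/4 ⊃ 0 = 0
((p2 ∨ p1) ⊃ ((p2 ∨ p1) ⊃ p1)) ∨ p2 = 0 ∨ 1/4 = 1/4
((p2 ∨ p1) ⊃ ¬((p2 ∨ p1) ⊃ p1)) ⊃ (((p2 ∨ p1) ⊃ ((p2 ∨ p1) ⊃ p1)) ∨ p2) = 1 ⊃ 1/4 = 1/4
This gives 1/4 ≠ 1.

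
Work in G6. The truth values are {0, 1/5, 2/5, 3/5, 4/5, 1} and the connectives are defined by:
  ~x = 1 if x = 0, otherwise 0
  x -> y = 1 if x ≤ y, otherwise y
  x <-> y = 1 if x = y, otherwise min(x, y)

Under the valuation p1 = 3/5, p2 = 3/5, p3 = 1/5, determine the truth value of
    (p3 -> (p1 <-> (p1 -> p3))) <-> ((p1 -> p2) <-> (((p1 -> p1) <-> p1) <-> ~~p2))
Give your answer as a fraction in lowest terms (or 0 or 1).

3/5

p1 -> p3 = 3/5 -> 1/5 = 1/5
p1 <-> (p1 -> p3) = 3/5 <-> 1/5 = 1/5
p3 -> (p1 <-> (p1 -> p3)) = 1/5 -> 1/5 = 1
p1 -> p2 = 3/5 -> 3/5 = 1
p1 -> p1 = 3/5 -> 3/5 = 1
(p1 -> p1) <-> p1 = 1 <-> 3/5 = 3/5
~p2 = ~3/5 = 0
~~p2 = ~0 = 1
((p1 -> p1) <-> p1) <-> ~~p2 = 3/5 <-> 1 = 3/5
(p1 -> p2) <-> (((p1 -> p1) <-> p1) <-> ~~p2) = 1 <-> 3/5 = 3/5
(p3 -> (p1 <-> (p1 -> p3))) <-> ((p1 -> p2) <-> (((p1 -> p1) <-> p1) <-> ~~p2)) = 1 <-> 3/5 = 3/5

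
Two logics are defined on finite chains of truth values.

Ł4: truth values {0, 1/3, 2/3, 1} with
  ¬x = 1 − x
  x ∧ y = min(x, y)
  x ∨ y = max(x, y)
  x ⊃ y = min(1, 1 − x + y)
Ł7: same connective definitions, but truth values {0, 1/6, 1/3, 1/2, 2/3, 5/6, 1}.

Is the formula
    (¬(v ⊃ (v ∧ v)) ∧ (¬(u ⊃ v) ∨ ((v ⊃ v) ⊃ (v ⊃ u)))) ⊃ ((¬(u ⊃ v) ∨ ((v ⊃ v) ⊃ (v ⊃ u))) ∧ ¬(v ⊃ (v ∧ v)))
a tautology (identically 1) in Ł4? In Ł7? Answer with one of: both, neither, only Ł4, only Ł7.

both

In Ł4: every assignment gives 1 — tautology.
In Ł7: every assignment gives 1 — tautology.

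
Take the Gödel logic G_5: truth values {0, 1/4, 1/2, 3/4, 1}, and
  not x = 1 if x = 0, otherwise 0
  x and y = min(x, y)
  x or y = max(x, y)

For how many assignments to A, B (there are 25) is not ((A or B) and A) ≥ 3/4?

value 1: 5 assignments (counts)
value 0: 20 assignments
So 5 of the 25 assignments meet the threshold.

5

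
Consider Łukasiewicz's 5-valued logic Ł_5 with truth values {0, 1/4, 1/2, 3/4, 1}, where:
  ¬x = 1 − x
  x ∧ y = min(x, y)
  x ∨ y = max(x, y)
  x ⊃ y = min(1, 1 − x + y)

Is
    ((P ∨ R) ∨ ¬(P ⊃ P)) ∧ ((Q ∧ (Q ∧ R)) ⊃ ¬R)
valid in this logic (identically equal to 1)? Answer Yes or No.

No

Counterexample: take P = 0, Q = 0, R = 0.
P ∨ R = 0 ∨ 0 = 0
P ⊃ P = 0 ⊃ 0 = 1
¬(P ⊃ P) = ¬1 = 0
(P ∨ R) ∨ ¬(P ⊃ P) = 0 ∨ 0 = 0
Q ∧ R = 0 ∧ 0 = 0
Q ∧ (Q ∧ R) = 0 ∧ 0 = 0
¬R = ¬0 = 1
(Q ∧ (Q ∧ R)) ⊃ ¬R = 0 ⊃ 1 = 1
((P ∨ R) ∨ ¬(P ⊃ P)) ∧ ((Q ∧ (Q ∧ R)) ⊃ ¬R) = 0 ∧ 1 = 0
This gives 0 ≠ 1.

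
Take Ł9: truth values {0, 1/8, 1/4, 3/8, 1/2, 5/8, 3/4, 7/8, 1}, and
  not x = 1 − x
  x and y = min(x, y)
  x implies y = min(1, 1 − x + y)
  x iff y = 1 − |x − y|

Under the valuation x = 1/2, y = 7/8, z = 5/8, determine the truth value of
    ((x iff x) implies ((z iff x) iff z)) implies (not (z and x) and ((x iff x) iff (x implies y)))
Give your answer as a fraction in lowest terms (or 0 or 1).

3/4

x iff x = 1/2 iff 1/2 = 1
z iff x = 5/8 iff 1/2 = 7/8
(z iff x) iff z = 7/8 iff 5/8 = 3/4
(x iff x) implies ((z iff x) iff z) = 1 implies 3/4 = 3/4
z and x = 5/8 and 1/2 = 1/2
not (z and x) = not 1/2 = 1/2
x iff x = 1/2 iff 1/2 = 1
x implies y = 1/2 implies 7/8 = 1
(x iff x) iff (x implies y) = 1 iff 1 = 1
not (z and x) and ((x iff x) iff (x implies y)) = 1/2 and 1 = 1/2
((x iff x) implies ((z iff x) iff z)) implies (not (z and x) and ((x iff x) iff (x implies y))) = 3/4 implies 1/2 = 3/4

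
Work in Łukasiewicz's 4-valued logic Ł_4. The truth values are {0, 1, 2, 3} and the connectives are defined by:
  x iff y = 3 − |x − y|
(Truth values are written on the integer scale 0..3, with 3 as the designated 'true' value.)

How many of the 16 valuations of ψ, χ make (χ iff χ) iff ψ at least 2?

ψ = 0, χ = 0 ↦ 0  <
ψ = 0, χ = 1 ↦ 0  <
ψ = 0, χ = 2 ↦ 0  <
ψ = 0, χ = 3 ↦ 0  <
ψ = 1, χ = 0 ↦ 1  <
ψ = 1, χ = 1 ↦ 1  <
ψ = 1, χ = 2 ↦ 1  <
ψ = 1, χ = 3 ↦ 1  <
ψ = 2, χ = 0 ↦ 2  ≥
ψ = 2, χ = 1 ↦ 2  ≥
ψ = 2, χ = 2 ↦ 2  ≥
ψ = 2, χ = 3 ↦ 2  ≥
ψ = 3, χ = 0 ↦ 3  ≥
ψ = 3, χ = 1 ↦ 3  ≥
ψ = 3, χ = 2 ↦ 3  ≥
ψ = 3, χ = 3 ↦ 3  ≥
So 8 of the 16 assignments meet the threshold.

8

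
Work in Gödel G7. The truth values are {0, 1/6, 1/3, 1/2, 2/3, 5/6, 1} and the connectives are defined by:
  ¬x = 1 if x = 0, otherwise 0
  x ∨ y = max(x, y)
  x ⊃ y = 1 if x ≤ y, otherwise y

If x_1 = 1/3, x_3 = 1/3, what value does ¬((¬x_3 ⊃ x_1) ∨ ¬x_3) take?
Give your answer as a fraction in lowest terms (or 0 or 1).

¬x_3 = ¬1/3 = 0
¬x_3 ⊃ x_1 = 0 ⊃ 1/3 = 1
¬x_3 = ¬1/3 = 0
(¬x_3 ⊃ x_1) ∨ ¬x_3 = 1 ∨ 0 = 1
¬((¬x_3 ⊃ x_1) ∨ ¬x_3) = ¬1 = 0

0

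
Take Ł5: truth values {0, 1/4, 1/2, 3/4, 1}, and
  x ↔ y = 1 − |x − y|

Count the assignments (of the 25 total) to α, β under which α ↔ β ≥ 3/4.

13

value 1: 5 assignments (counts)
value 3/4: 8 assignments (counts)
value 1/2: 6 assignments
value 1/4: 4 assignments
value 0: 2 assignments
So 13 of the 25 assignments meet the threshold.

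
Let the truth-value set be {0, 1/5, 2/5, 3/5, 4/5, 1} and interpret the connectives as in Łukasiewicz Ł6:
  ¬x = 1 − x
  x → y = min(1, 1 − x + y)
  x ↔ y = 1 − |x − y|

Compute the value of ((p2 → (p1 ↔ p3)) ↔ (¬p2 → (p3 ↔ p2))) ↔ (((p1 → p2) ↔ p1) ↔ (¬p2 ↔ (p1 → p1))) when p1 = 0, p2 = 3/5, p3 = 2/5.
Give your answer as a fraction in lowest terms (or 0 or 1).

3/5

p1 ↔ p3 = 0 ↔ 2/5 = 3/5
p2 → (p1 ↔ p3) = 3/5 → 3/5 = 1
¬p2 = ¬3/5 = 2/5
p3 ↔ p2 = 2/5 ↔ 3/5 = 4/5
¬p2 → (p3 ↔ p2) = 2/5 → 4/5 = 1
(p2 → (p1 ↔ p3)) ↔ (¬p2 → (p3 ↔ p2)) = 1 ↔ 1 = 1
p1 → p2 = 0 → 3/5 = 1
(p1 → p2) ↔ p1 = 1 ↔ 0 = 0
¬p2 = ¬3/5 = 2/5
p1 → p1 = 0 → 0 = 1
¬p2 ↔ (p1 → p1) = 2/5 ↔ 1 = 2/5
((p1 → p2) ↔ p1) ↔ (¬p2 ↔ (p1 → p1)) = 0 ↔ 2/5 = 3/5
((p2 → (p1 ↔ p3)) ↔ (¬p2 → (p3 ↔ p2))) ↔ (((p1 → p2) ↔ p1) ↔ (¬p2 ↔ (p1 → p1))) = 1 ↔ 3/5 = 3/5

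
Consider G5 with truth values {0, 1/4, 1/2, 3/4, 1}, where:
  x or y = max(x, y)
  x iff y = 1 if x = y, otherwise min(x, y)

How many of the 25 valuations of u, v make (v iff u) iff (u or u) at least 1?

value 1: 11 assignments (counts)
value 3/4: 2 assignments
value 1/2: 3 assignments
value 1/4: 4 assignments
value 0: 5 assignments
So 11 of the 25 assignments meet the threshold.

11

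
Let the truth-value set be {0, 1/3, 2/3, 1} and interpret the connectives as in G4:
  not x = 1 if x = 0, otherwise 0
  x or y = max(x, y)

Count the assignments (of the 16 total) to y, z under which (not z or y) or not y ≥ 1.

y = 0, z = 0 ↦ 1  ≥
y = 0, z = 1/3 ↦ 1  ≥
y = 0, z = 2/3 ↦ 1  ≥
y = 0, z = 1 ↦ 1  ≥
y = 1/3, z = 0 ↦ 1  ≥
y = 1/3, z = 1/3 ↦ 1/3  <
y = 1/3, z = 2/3 ↦ 1/3  <
y = 1/3, z = 1 ↦ 1/3  <
y = 2/3, z = 0 ↦ 1  ≥
y = 2/3, z = 1/3 ↦ 2/3  <
y = 2/3, z = 2/3 ↦ 2/3  <
y = 2/3, z = 1 ↦ 2/3  <
y = 1, z = 0 ↦ 1  ≥
y = 1, z = 1/3 ↦ 1  ≥
y = 1, z = 2/3 ↦ 1  ≥
y = 1, z = 1 ↦ 1  ≥
So 10 of the 16 assignments meet the threshold.

10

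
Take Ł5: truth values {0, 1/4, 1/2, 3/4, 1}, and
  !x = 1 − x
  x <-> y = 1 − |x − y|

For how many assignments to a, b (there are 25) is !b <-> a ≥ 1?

value 1: 5 assignments (counts)
value 3/4: 8 assignments
value 1/2: 6 assignments
value 1/4: 4 assignments
value 0: 2 assignments
So 5 of the 25 assignments meet the threshold.

5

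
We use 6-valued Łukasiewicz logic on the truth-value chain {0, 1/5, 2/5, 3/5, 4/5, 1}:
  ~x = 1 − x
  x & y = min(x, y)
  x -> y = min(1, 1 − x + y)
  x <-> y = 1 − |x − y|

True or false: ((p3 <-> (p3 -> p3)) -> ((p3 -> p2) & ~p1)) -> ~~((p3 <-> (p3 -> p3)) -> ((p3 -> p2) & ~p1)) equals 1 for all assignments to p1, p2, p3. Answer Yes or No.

At p1 = 0, p2 = 0, p3 = 2/5, for instance:
p3 -> p3 = 2/5 -> 2/5 = 1
p3 <-> (p3 -> p3) = 2/5 <-> 1 = 2/5
p3 -> p2 = 2/5 -> 0 = 3/5
~p1 = ~0 = 1
(p3 -> p2) & ~p1 = 3/5 & 1 = 3/5
(p3 <-> (p3 -> p3)) -> ((p3 -> p2) & ~p1) = 2/5 -> 3/5 = 1
~((p3 <-> (p3 -> p3)) -> ((p3 -> p2) & ~p1)) = ~1 = 0
~~((p3 <-> (p3 -> p3)) -> ((p3 -> p2) & ~p1)) = ~0 = 1
((p3 <-> (p3 -> p3)) -> ((p3 -> p2) & ~p1)) -> ~~((p3 <-> (p3 -> p3)) -> ((p3 -> p2) & ~p1)) = 1 -> 1 = 1
and checking the remaining 215 assignments likewise gives ≥ 1 in every case.

Yes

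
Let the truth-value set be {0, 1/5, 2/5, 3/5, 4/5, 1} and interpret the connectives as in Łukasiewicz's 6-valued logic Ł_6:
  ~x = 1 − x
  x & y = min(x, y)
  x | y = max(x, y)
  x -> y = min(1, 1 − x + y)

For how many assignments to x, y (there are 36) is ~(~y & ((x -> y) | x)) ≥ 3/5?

value 1: 6 assignments (counts)
value 4/5: 6 assignments (counts)
value 3/5: 6 assignments (counts)
value 2/5: 9 assignments
value 1/5: 7 assignments
value 0: 2 assignments
So 18 of the 36 assignments meet the threshold.

18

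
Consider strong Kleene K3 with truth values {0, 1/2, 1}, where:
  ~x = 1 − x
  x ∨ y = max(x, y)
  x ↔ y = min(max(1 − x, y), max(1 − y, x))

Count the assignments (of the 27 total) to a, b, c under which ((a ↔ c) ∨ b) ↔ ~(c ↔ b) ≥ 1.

5

value 1: 5 assignments (counts)
value 1/2: 17 assignments
value 0: 5 assignments
So 5 of the 27 assignments meet the threshold.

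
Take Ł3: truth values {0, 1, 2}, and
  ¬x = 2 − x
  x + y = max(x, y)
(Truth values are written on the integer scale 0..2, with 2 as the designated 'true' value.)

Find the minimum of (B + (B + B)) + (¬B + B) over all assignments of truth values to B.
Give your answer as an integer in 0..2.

1

Take B = 1:
B + B = 1 + 1 = 1
B + (B + B) = 1 + 1 = 1
¬B = ¬1 = 1
¬B + B = 1 + 1 = 1
(B + (B + B)) + (¬B + B) = 1 + 1 = 1
No assignment yields a value below 1, so this is the minimum.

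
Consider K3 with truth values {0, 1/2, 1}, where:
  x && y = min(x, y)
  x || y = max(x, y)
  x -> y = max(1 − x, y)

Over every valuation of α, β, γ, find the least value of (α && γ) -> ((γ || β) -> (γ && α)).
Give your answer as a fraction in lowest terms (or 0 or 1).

1/2

Take α = 1/2, β = 0, γ = 1/2:
α && γ = 1/2 && 1/2 = 1/2
γ || β = 1/2 || 0 = 1/2
γ && α = 1/2 && 1/2 = 1/2
(γ || β) -> (γ && α) = 1/2 -> 1/2 = 1/2
(α && γ) -> ((γ || β) -> (γ && α)) = 1/2 -> 1/2 = 1/2
No assignment yields a value below 1/2, so this is the minimum.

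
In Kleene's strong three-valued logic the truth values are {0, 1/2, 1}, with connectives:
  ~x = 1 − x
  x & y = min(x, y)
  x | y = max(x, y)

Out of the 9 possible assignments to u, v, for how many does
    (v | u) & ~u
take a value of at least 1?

u = 0, v = 0 ↦ 0  <
u = 0, v = 1/2 ↦ 1/2  <
u = 0, v = 1 ↦ 1  ≥
u = 1/2, v = 0 ↦ 1/2  <
u = 1/2, v = 1/2 ↦ 1/2  <
u = 1/2, v = 1 ↦ 1/2  <
u = 1, v = 0 ↦ 0  <
u = 1, v = 1/2 ↦ 0  <
u = 1, v = 1 ↦ 0  <
So 1 of the 9 assignments meets the threshold.

1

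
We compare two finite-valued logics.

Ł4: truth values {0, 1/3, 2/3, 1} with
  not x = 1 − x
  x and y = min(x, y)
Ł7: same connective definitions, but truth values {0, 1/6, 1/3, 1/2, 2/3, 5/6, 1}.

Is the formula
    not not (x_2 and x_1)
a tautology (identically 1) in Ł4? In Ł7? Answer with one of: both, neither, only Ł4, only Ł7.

In Ł4: at x_1 = 0, x_2 = 0 the value is 0 — not a tautology.
In Ł7: at x_1 = 0, x_2 = 0 the value is 0 — not a tautology.

neither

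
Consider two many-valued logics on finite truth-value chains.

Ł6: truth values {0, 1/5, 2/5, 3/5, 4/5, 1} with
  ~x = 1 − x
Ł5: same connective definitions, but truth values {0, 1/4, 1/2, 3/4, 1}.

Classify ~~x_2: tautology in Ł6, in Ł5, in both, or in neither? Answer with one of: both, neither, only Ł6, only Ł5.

In Ł6: at x_2 = 0 the value is 0 — not a tautology.
In Ł5: at x_2 = 0 the value is 0 — not a tautology.

neither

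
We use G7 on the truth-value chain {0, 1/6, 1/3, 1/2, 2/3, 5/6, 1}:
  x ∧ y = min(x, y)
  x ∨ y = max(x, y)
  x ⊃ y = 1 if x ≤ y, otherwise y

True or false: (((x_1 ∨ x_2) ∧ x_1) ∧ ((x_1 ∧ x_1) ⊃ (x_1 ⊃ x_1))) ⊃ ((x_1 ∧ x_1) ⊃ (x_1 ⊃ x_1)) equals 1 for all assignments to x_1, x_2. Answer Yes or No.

Yes

At x_1 = 5/6, x_2 = 2/3, for instance:
x_1 ∨ x_2 = 5/6 ∨ 2/3 = 5/6
(x_1 ∨ x_2) ∧ x_1 = 5/6 ∧ 5/6 = 5/6
x_1 ∧ x_1 = 5/6 ∧ 5/6 = 5/6
x_1 ⊃ x_1 = 5/6 ⊃ 5/6 = 1
(x_1 ∧ x_1) ⊃ (x_1 ⊃ x_1) = 5/6 ⊃ 1 = 1
((x_1 ∨ x_2) ∧ x_1) ∧ ((x_1 ∧ x_1) ⊃ (x_1 ⊃ x_1)) = 5/6 ∧ 1 = 5/6
(((x_1 ∨ x_2) ∧ x_1) ∧ ((x_1 ∧ x_1) ⊃ (x_1 ⊃ x_1))) ⊃ ((x_1 ∧ x_1) ⊃ (x_1 ⊃ x_1)) = 5/6 ⊃ 1 = 1
and checking the remaining 48 assignments likewise gives ≥ 1 in every case.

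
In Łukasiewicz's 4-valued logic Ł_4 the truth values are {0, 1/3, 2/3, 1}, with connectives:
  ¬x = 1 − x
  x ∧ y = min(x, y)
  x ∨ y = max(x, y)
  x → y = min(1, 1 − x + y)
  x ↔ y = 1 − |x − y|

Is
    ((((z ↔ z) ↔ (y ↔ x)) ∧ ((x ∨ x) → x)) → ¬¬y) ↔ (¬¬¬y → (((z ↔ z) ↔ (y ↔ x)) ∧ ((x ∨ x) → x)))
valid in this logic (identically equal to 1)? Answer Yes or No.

No

Counterexample: take x = 0, y = 0, z = 0.
z ↔ z = 0 ↔ 0 = 1
y ↔ x = 0 ↔ 0 = 1
(z ↔ z) ↔ (y ↔ x) = 1 ↔ 1 = 1
x ∨ x = 0 ∨ 0 = 0
(x ∨ x) → x = 0 → 0 = 1
((z ↔ z) ↔ (y ↔ x)) ∧ ((x ∨ x) → x) = 1 ∧ 1 = 1
¬y = ¬0 = 1
¬¬y = ¬1 = 0
(((z ↔ z) ↔ (y ↔ x)) ∧ ((x ∨ x) → x)) → ¬¬y = 1 → 0 = 0
¬y = ¬0 = 1
¬¬y = ¬1 = 0
¬¬¬y = ¬0 = 1
z ↔ z = 0 ↔ 0 = 1
y ↔ x = 0 ↔ 0 = 1
(z ↔ z) ↔ (y ↔ x) = 1 ↔ 1 = 1
x ∨ x = 0 ∨ 0 = 0
(x ∨ x) → x = 0 → 0 = 1
((z ↔ z) ↔ (y ↔ x)) ∧ ((x ∨ x) → x) = 1 ∧ 1 = 1
¬¬¬y → (((z ↔ z) ↔ (y ↔ x)) ∧ ((x ∨ x) → x)) = 1 → 1 = 1
((((z ↔ z) ↔ (y ↔ x)) ∧ ((x ∨ x) → x)) → ¬¬y) ↔ (¬¬¬y → (((z ↔ z) ↔ (y ↔ x)) ∧ ((x ∨ x) → x))) = 0 ↔ 1 = 0
This gives 0 ≠ 1.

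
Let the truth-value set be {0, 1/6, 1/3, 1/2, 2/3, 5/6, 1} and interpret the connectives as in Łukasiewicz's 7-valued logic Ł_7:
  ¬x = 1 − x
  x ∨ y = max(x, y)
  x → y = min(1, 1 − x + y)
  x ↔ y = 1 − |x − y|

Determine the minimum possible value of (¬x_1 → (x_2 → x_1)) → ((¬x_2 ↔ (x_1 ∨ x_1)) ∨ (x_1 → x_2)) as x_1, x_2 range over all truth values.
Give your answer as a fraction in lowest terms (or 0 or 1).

1/2

Take x_1 = 1/2, x_2 = 0:
¬x_1 = ¬1/2 = 1/2
x_2 → x_1 = 0 → 1/2 = 1
¬x_1 → (x_2 → x_1) = 1/2 → 1 = 1
¬x_2 = ¬0 = 1
x_1 ∨ x_1 = 1/2 ∨ 1/2 = 1/2
¬x_2 ↔ (x_1 ∨ x_1) = 1 ↔ 1/2 = 1/2
x_1 → x_2 = 1/2 → 0 = 1/2
(¬x_2 ↔ (x_1 ∨ x_1)) ∨ (x_1 → x_2) = 1/2 ∨ 1/2 = 1/2
(¬x_1 → (x_2 → x_1)) → ((¬x_2 ↔ (x_1 ∨ x_1)) ∨ (x_1 → x_2)) = 1 → 1/2 = 1/2
No assignment yields a value below 1/2, so this is the minimum.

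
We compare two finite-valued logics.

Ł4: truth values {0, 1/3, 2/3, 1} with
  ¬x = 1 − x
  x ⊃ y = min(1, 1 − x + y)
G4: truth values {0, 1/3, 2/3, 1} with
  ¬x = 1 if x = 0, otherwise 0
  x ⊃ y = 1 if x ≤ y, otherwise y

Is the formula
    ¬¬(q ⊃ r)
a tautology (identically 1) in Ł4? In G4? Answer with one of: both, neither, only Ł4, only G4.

In Ł4: at q = 1/3, r = 0 the value is 2/3 — not a tautology.
In G4: at q = 1/3, r = 0 the value is 0 — not a tautology.

neither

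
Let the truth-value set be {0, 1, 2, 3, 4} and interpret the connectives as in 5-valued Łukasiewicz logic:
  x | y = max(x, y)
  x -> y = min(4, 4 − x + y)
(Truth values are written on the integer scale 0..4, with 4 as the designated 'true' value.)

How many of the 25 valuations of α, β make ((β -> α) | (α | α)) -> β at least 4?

9

value 4: 9 assignments (counts)
value 3: 3 assignments
value 2: 4 assignments
value 1: 4 assignments
value 0: 5 assignments
So 9 of the 25 assignments meet the threshold.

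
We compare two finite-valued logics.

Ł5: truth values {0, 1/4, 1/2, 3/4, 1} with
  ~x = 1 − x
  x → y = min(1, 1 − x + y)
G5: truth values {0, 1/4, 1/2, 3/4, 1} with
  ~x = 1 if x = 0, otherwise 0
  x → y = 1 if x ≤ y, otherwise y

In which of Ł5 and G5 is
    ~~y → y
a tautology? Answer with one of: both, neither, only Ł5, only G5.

only Ł5

In Ł5: every assignment gives 1 — tautology.
In G5: at y = 1/4 the value is 1/4 — not a tautology.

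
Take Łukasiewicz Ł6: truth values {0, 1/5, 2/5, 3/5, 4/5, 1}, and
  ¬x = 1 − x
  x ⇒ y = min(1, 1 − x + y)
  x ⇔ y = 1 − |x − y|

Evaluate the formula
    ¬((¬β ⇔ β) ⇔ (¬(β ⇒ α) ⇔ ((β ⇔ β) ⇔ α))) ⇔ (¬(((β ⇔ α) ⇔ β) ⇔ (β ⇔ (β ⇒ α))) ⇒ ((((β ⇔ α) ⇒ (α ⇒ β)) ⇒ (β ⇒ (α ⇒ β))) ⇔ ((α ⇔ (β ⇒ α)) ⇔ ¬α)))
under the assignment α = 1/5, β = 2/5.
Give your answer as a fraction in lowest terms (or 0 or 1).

1/5

¬β = ¬2/5 = 3/5
¬β ⇔ β = 3/5 ⇔ 2/5 = 4/5
β ⇒ α = 2/5 ⇒ 1/5 = 4/5
¬(β ⇒ α) = ¬4/5 = 1/5
β ⇔ β = 2/5 ⇔ 2/5 = 1
(β ⇔ β) ⇔ α = 1 ⇔ 1/5 = 1/5
¬(β ⇒ α) ⇔ ((β ⇔ β) ⇔ α) = 1/5 ⇔ 1/5 = 1
(¬β ⇔ β) ⇔ (¬(β ⇒ α) ⇔ ((β ⇔ β) ⇔ α)) = 4/5 ⇔ 1 = 4/5
¬((¬β ⇔ β) ⇔ (¬(β ⇒ α) ⇔ ((β ⇔ β) ⇔ α))) = ¬4/5 = 1/5
β ⇔ α = 2/5 ⇔ 1/5 = 4/5
(β ⇔ α) ⇔ β = 4/5 ⇔ 2/5 = 3/5
β ⇒ α = 2/5 ⇒ 1/5 = 4/5
β ⇔ (β ⇒ α) = 2/5 ⇔ 4/5 = 3/5
((β ⇔ α) ⇔ β) ⇔ (β ⇔ (β ⇒ α)) = 3/5 ⇔ 3/5 = 1
¬(((β ⇔ α) ⇔ β) ⇔ (β ⇔ (β ⇒ α))) = ¬1 = 0
β ⇔ α = 2/5 ⇔ 1/5 = 4/5
α ⇒ β = 1/5 ⇒ 2/5 = 1
(β ⇔ α) ⇒ (α ⇒ β) = 4/5 ⇒ 1 = 1
α ⇒ β = 1/5 ⇒ 2/5 = 1
β ⇒ (α ⇒ β) = 2/5 ⇒ 1 = 1
((β ⇔ α) ⇒ (α ⇒ β)) ⇒ (β ⇒ (α ⇒ β)) = 1 ⇒ 1 = 1
β ⇒ α = 2/5 ⇒ 1/5 = 4/5
α ⇔ (β ⇒ α) = 1/5 ⇔ 4/5 = 2/5
¬α = ¬1/5 = 4/5
(α ⇔ (β ⇒ α)) ⇔ ¬α = 2/5 ⇔ 4/5 = 3/5
(((β ⇔ α) ⇒ (α ⇒ β)) ⇒ (β ⇒ (α ⇒ β))) ⇔ ((α ⇔ (β ⇒ α)) ⇔ ¬α) = 1 ⇔ 3/5 = 3/5
¬(((β ⇔ α) ⇔ β) ⇔ (β ⇔ (β ⇒ α))) ⇒ ((((β ⇔ α) ⇒ (α ⇒ β)) ⇒ (β ⇒ (α ⇒ β))) ⇔ ((α ⇔ (β ⇒ α)) ⇔ ¬α)) = 0 ⇒ 3/5 = 1
¬((¬β ⇔ β) ⇔ (¬(β ⇒ α) ⇔ ((β ⇔ β) ⇔ α))) ⇔ (¬(((β ⇔ α) ⇔ β) ⇔ (β ⇔ (β ⇒ α))) ⇒ ((((β ⇔ α) ⇒ (α ⇒ β)) ⇒ (β ⇒ (α ⇒ β))) ⇔ ((α ⇔ (β ⇒ α)) ⇔ ¬α))) = 1/5 ⇔ 1 = 1/5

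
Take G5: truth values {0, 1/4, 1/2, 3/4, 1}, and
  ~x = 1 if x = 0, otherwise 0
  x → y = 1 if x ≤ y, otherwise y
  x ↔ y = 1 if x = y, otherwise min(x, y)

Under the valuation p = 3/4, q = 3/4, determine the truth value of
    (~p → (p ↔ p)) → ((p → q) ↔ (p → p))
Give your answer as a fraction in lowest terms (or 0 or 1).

~p = ~3/4 = 0
p ↔ p = 3/4 ↔ 3/4 = 1
~p → (p ↔ p) = 0 → 1 = 1
p → q = 3/4 → 3/4 = 1
p → p = 3/4 → 3/4 = 1
(p → q) ↔ (p → p) = 1 ↔ 1 = 1
(~p → (p ↔ p)) → ((p → q) ↔ (p → p)) = 1 → 1 = 1

1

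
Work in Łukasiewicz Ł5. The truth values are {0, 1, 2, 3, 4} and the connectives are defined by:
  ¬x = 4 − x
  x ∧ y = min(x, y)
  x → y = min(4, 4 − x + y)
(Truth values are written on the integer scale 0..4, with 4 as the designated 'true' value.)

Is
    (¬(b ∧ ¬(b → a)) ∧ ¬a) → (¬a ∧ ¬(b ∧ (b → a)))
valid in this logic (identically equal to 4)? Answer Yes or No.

Counterexample: take a = 1, b = 2.
b → a = 2 → 1 = 3
¬(b → a) = ¬3 = 1
b ∧ ¬(b → a) = 2 ∧ 1 = 1
¬(b ∧ ¬(b → a)) = ¬1 = 3
¬a = ¬1 = 3
¬(b ∧ ¬(b → a)) ∧ ¬a = 3 ∧ 3 = 3
¬a = ¬1 = 3
b → a = 2 → 1 = 3
b ∧ (b → a) = 2 ∧ 3 = 2
¬(b ∧ (b → a)) = ¬2 = 2
¬a ∧ ¬(b ∧ (b → a)) = 3 ∧ 2 = 2
(¬(b ∧ ¬(b → a)) ∧ ¬a) → (¬a ∧ ¬(b ∧ (b → a))) = 3 → 2 = 3
This gives 3 ≠ 4.

No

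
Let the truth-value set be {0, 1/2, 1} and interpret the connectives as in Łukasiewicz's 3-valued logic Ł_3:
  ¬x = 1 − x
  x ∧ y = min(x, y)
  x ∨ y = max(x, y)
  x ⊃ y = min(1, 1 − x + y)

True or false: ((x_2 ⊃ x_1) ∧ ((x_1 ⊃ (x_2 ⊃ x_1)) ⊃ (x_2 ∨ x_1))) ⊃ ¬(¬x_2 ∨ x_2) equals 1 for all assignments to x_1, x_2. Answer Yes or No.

No

Counterexample: take x_1 = 1/2, x_2 = 0.
x_2 ⊃ x_1 = 0 ⊃ 1/2 = 1
x_2 ⊃ x_1 = 0 ⊃ 1/2 = 1
x_1 ⊃ (x_2 ⊃ x_1) = 1/2 ⊃ 1 = 1
x_2 ∨ x_1 = 0 ∨ 1/2 = 1/2
(x_1 ⊃ (x_2 ⊃ x_1)) ⊃ (x_2 ∨ x_1) = 1 ⊃ 1/2 = 1/2
(x_2 ⊃ x_1) ∧ ((x_1 ⊃ (x_2 ⊃ x_1)) ⊃ (x_2 ∨ x_1)) = 1 ∧ 1/2 = 1/2
¬x_2 = ¬0 = 1
¬x_2 ∨ x_2 = 1 ∨ 0 = 1
¬(¬x_2 ∨ x_2) = ¬1 = 0
((x_2 ⊃ x_1) ∧ ((x_1 ⊃ (x_2 ⊃ x_1)) ⊃ (x_2 ∨ x_1))) ⊃ ¬(¬x_2 ∨ x_2) = 1/2 ⊃ 0 = 1/2
This gives 1/2 ≠ 1.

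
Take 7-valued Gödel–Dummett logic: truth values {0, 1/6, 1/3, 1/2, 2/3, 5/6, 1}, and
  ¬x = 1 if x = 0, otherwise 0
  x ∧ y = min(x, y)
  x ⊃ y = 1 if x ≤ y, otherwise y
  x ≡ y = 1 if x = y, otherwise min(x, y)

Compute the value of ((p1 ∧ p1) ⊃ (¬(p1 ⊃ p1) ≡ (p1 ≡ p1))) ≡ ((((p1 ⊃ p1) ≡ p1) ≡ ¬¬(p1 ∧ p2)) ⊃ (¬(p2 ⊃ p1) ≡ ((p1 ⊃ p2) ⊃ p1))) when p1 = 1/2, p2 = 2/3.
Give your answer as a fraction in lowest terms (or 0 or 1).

1

p1 ∧ p1 = 1/2 ∧ 1/2 = 1/2
p1 ⊃ p1 = 1/2 ⊃ 1/2 = 1
¬(p1 ⊃ p1) = ¬1 = 0
p1 ≡ p1 = 1/2 ≡ 1/2 = 1
¬(p1 ⊃ p1) ≡ (p1 ≡ p1) = 0 ≡ 1 = 0
(p1 ∧ p1) ⊃ (¬(p1 ⊃ p1) ≡ (p1 ≡ p1)) = 1/2 ⊃ 0 = 0
p1 ⊃ p1 = 1/2 ⊃ 1/2 = 1
(p1 ⊃ p1) ≡ p1 = 1 ≡ 1/2 = 1/2
p1 ∧ p2 = 1/2 ∧ 2/3 = 1/2
¬(p1 ∧ p2) = ¬1/2 = 0
¬¬(p1 ∧ p2) = ¬0 = 1
((p1 ⊃ p1) ≡ p1) ≡ ¬¬(p1 ∧ p2) = 1/2 ≡ 1 = 1/2
p2 ⊃ p1 = 2/3 ⊃ 1/2 = 1/2
¬(p2 ⊃ p1) = ¬1/2 = 0
p1 ⊃ p2 = 1/2 ⊃ 2/3 = 1
(p1 ⊃ p2) ⊃ p1 = 1 ⊃ 1/2 = 1/2
¬(p2 ⊃ p1) ≡ ((p1 ⊃ p2) ⊃ p1) = 0 ≡ 1/2 = 0
(((p1 ⊃ p1) ≡ p1) ≡ ¬¬(p1 ∧ p2)) ⊃ (¬(p2 ⊃ p1) ≡ ((p1 ⊃ p2) ⊃ p1)) = 1/2 ⊃ 0 = 0
((p1 ∧ p1) ⊃ (¬(p1 ⊃ p1) ≡ (p1 ≡ p1))) ≡ ((((p1 ⊃ p1) ≡ p1) ≡ ¬¬(p1 ∧ p2)) ⊃ (¬(p2 ⊃ p1) ≡ ((p1 ⊃ p2) ⊃ p1))) = 0 ≡ 0 = 1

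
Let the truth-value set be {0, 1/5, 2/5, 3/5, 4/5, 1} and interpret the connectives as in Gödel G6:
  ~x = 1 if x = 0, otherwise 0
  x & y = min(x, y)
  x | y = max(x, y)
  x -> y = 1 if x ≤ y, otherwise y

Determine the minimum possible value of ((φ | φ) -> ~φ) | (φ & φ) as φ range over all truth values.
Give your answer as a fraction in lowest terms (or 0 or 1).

1/5

Take φ = 1/5:
φ | φ = 1/5 | 1/5 = 1/5
~φ = ~1/5 = 0
(φ | φ) -> ~φ = 1/5 -> 0 = 0
φ & φ = 1/5 & 1/5 = 1/5
((φ | φ) -> ~φ) | (φ & φ) = 0 | 1/5 = 1/5
No assignment yields a value below 1/5, so this is the minimum.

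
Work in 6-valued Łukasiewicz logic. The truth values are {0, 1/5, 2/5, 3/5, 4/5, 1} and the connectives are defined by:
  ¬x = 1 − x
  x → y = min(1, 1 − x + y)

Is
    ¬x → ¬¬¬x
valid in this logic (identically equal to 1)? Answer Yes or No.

Yes

x = 0 ↦ 1
x = 1/5 ↦ 1
x = 2/5 ↦ 1
x = 3/5 ↦ 1
x = 4/5 ↦ 1
x = 1 ↦ 1
Every assignment gives a value ≥ 1.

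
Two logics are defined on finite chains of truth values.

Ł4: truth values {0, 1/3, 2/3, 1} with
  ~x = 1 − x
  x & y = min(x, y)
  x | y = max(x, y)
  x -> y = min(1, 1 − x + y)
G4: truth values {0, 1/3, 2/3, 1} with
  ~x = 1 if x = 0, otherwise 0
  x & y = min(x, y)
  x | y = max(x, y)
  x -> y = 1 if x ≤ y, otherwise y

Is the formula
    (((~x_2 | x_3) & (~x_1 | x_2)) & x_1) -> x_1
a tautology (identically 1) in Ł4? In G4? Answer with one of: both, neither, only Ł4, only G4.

both

In Ł4: every assignment gives 1 — tautology.
In G4: every assignment gives 1 — tautology.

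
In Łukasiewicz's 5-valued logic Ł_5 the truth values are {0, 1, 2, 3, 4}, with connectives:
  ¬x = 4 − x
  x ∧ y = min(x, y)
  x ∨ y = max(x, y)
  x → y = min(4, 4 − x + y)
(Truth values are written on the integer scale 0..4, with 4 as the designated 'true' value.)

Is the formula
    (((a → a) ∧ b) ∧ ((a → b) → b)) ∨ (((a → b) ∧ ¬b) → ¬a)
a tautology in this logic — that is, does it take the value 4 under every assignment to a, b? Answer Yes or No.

Counterexample: take a = 2, b = 1.
a → a = 2 → 2 = 4
(a → a) ∧ b = 4 ∧ 1 = 1
a → b = 2 → 1 = 3
(a → b) → b = 3 → 1 = 2
((a → a) ∧ b) ∧ ((a → b) → b) = 1 ∧ 2 = 1
a → b = 2 → 1 = 3
¬b = ¬1 = 3
(a → b) ∧ ¬b = 3 ∧ 3 = 3
¬a = ¬2 = 2
((a → b) ∧ ¬b) → ¬a = 3 → 2 = 3
(((a → a) ∧ b) ∧ ((a → b) → b)) ∨ (((a → b) ∧ ¬b) → ¬a) = 1 ∨ 3 = 3
This gives 3 ≠ 4.

No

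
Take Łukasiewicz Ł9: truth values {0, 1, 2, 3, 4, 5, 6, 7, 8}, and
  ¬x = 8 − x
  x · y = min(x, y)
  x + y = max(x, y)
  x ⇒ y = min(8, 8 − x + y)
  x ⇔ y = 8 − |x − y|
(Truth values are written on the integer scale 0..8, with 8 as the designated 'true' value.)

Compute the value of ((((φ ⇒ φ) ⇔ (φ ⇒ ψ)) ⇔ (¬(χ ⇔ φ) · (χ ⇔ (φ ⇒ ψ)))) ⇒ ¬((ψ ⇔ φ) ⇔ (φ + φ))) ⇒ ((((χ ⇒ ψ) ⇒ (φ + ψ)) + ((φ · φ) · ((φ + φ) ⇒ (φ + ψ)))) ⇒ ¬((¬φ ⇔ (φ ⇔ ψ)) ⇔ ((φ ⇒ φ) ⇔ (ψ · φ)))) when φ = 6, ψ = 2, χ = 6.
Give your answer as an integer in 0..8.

6

φ ⇒ φ = 6 ⇒ 6 = 8
φ ⇒ ψ = 6 ⇒ 2 = 4
(φ ⇒ φ) ⇔ (φ ⇒ ψ) = 8 ⇔ 4 = 4
χ ⇔ φ = 6 ⇔ 6 = 8
¬(χ ⇔ φ) = ¬8 = 0
φ ⇒ ψ = 6 ⇒ 2 = 4
χ ⇔ (φ ⇒ ψ) = 6 ⇔ 4 = 6
¬(χ ⇔ φ) · (χ ⇔ (φ ⇒ ψ)) = 0 · 6 = 0
((φ ⇒ φ) ⇔ (φ ⇒ ψ)) ⇔ (¬(χ ⇔ φ) · (χ ⇔ (φ ⇒ ψ))) = 4 ⇔ 0 = 4
ψ ⇔ φ = 2 ⇔ 6 = 4
φ + φ = 6 + 6 = 6
(ψ ⇔ φ) ⇔ (φ + φ) = 4 ⇔ 6 = 6
¬((ψ ⇔ φ) ⇔ (φ + φ)) = ¬6 = 2
(((φ ⇒ φ) ⇔ (φ ⇒ ψ)) ⇔ (¬(χ ⇔ φ) · (χ ⇔ (φ ⇒ ψ)))) ⇒ ¬((ψ ⇔ φ) ⇔ (φ + φ)) = 4 ⇒ 2 = 6
χ ⇒ ψ = 6 ⇒ 2 = 4
φ + ψ = 6 + 2 = 6
(χ ⇒ ψ) ⇒ (φ + ψ) = 4 ⇒ 6 = 8
φ · φ = 6 · 6 = 6
φ + φ = 6 + 6 = 6
φ + ψ = 6 + 2 = 6
(φ + φ) ⇒ (φ + ψ) = 6 ⇒ 6 = 8
(φ · φ) · ((φ + φ) ⇒ (φ + ψ)) = 6 · 8 = 6
((χ ⇒ ψ) ⇒ (φ + ψ)) + ((φ · φ) · ((φ + φ) ⇒ (φ + ψ))) = 8 + 6 = 8
¬φ = ¬6 = 2
φ ⇔ ψ = 6 ⇔ 2 = 4
¬φ ⇔ (φ ⇔ ψ) = 2 ⇔ 4 = 6
φ ⇒ φ = 6 ⇒ 6 = 8
ψ · φ = 2 · 6 = 2
(φ ⇒ φ) ⇔ (ψ · φ) = 8 ⇔ 2 = 2
(¬φ ⇔ (φ ⇔ ψ)) ⇔ ((φ ⇒ φ) ⇔ (ψ · φ)) = 6 ⇔ 2 = 4
¬((¬φ ⇔ (φ ⇔ ψ)) ⇔ ((φ ⇒ φ) ⇔ (ψ · φ))) = ¬4 = 4
(((χ ⇒ ψ) ⇒ (φ + ψ)) + ((φ · φ) · ((φ + φ) ⇒ (φ + ψ)))) ⇒ ¬((¬φ ⇔ (φ ⇔ ψ)) ⇔ ((φ ⇒ φ) ⇔ (ψ · φ))) = 8 ⇒ 4 = 4
((((φ ⇒ φ) ⇔ (φ ⇒ ψ)) ⇔ (¬(χ ⇔ φ) · (χ ⇔ (φ ⇒ ψ)))) ⇒ ¬((ψ ⇔ φ) ⇔ (φ + φ))) ⇒ ((((χ ⇒ ψ) ⇒ (φ + ψ)) + ((φ · φ) · ((φ + φ) ⇒ (φ + ψ)))) ⇒ ¬((¬φ ⇔ (φ ⇔ ψ)) ⇔ ((φ ⇒ φ) ⇔ (ψ · φ)))) = 6 ⇒ 4 = 6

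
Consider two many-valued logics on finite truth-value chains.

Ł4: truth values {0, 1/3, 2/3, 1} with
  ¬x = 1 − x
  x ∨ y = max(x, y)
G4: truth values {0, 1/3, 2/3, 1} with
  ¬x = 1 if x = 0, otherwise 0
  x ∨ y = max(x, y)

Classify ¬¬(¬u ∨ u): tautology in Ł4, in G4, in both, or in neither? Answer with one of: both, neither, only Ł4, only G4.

only G4

In Ł4: at u = 1/3 the value is 2/3 — not a tautology.
In G4: every assignment gives 1 — tautology.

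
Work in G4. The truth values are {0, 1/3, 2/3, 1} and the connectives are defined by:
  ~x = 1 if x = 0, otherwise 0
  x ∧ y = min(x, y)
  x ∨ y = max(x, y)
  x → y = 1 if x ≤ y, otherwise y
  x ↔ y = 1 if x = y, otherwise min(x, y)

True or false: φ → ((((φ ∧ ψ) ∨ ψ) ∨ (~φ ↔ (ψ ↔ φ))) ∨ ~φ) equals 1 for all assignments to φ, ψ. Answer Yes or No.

Counterexample: take φ = 2/3, ψ = 1/3.
φ ∧ ψ = 2/3 ∧ 1/3 = 1/3
(φ ∧ ψ) ∨ ψ = 1/3 ∨ 1/3 = 1/3
~φ = ~2/3 = 0
ψ ↔ φ = 1/3 ↔ 2/3 = 1/3
~φ ↔ (ψ ↔ φ) = 0 ↔ 1/3 = 0
((φ ∧ ψ) ∨ ψ) ∨ (~φ ↔ (ψ ↔ φ)) = 1/3 ∨ 0 = 1/3
~φ = ~2/3 = 0
(((φ ∧ ψ) ∨ ψ) ∨ (~φ ↔ (ψ ↔ φ))) ∨ ~φ = 1/3 ∨ 0 = 1/3
φ → ((((φ ∧ ψ) ∨ ψ) ∨ (~φ ↔ (ψ ↔ φ))) ∨ ~φ) = 2/3 → 1/3 = 1/3
This gives 1/3 ≠ 1.

No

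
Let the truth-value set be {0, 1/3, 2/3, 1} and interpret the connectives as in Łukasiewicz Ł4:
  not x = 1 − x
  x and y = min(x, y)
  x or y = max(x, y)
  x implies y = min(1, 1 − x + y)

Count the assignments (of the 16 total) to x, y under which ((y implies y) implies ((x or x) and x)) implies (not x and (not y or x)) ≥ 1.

x = 0, y = 0 ↦ 1  ≥
x = 0, y = 1/3 ↦ 1  ≥
x = 0, y = 2/3 ↦ 1  ≥
x = 0, y = 1 ↦ 1  ≥
x = 1/3, y = 0 ↦ 1  ≥
x = 1/3, y = 1/3 ↦ 1  ≥
x = 1/3, y = 2/3 ↦ 1  ≥
x = 1/3, y = 1 ↦ 1  ≥
x = 2/3, y = 0 ↦ 2/3  <
x = 2/3, y = 1/3 ↦ 2/3  <
x = 2/3, y = 2/3 ↦ 2/3  <
x = 2/3, y = 1 ↦ 2/3  <
x = 1, y = 0 ↦ 0  <
x = 1, y = 1/3 ↦ 0  <
x = 1, y = 2/3 ↦ 0  <
x = 1, y = 1 ↦ 0  <
So 8 of the 16 assignments meet the threshold.

8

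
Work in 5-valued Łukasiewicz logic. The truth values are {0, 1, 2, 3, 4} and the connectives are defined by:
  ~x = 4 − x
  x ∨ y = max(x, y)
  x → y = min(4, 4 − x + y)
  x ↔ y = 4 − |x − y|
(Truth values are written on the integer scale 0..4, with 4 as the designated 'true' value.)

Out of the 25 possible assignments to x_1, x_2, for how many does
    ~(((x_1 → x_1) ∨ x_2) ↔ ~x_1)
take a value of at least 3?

value 4: 5 assignments (counts)
value 3: 5 assignments (counts)
value 2: 5 assignments
value 1: 5 assignments
value 0: 5 assignments
So 10 of the 25 assignments meet the threshold.

10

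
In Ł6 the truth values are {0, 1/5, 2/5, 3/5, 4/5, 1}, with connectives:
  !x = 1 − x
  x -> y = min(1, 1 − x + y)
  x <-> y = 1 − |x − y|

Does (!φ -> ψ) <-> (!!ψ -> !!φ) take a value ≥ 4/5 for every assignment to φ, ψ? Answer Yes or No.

Counterexample: take φ = 0, ψ = 0.
!φ = !0 = 1
!φ -> ψ = 1 -> 0 = 0
!ψ = !0 = 1
!!ψ = !1 = 0
!φ = !0 = 1
!!φ = !1 = 0
!!ψ -> !!φ = 0 -> 0 = 1
(!φ -> ψ) <-> (!!ψ -> !!φ) = 0 <-> 1 = 0
This gives 0, which is below 4/5.

No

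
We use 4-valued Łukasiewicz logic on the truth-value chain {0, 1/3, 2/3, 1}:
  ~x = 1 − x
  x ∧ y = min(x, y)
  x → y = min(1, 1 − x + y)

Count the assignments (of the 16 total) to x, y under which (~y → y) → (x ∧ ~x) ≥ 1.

4

x = 0, y = 0 ↦ 1  ≥
x = 0, y = 1/3 ↦ 1/3  <
x = 0, y = 2/3 ↦ 0  <
x = 0, y = 1 ↦ 0  <
x = 1/3, y = 0 ↦ 1  ≥
x = 1/3, y = 1/3 ↦ 2/3  <
x = 1/3, y = 2/3 ↦ 1/3  <
x = 1/3, y = 1 ↦ 1/3  <
x = 2/3, y = 0 ↦ 1  ≥
x = 2/3, y = 1/3 ↦ 2/3  <
x = 2/3, y = 2/3 ↦ 1/3  <
x = 2/3, y = 1 ↦ 1/3  <
x = 1, y = 0 ↦ 1  ≥
x = 1, y = 1/3 ↦ 1/3  <
x = 1, y = 2/3 ↦ 0  <
x = 1, y = 1 ↦ 0  <
So 4 of the 16 assignments meet the threshold.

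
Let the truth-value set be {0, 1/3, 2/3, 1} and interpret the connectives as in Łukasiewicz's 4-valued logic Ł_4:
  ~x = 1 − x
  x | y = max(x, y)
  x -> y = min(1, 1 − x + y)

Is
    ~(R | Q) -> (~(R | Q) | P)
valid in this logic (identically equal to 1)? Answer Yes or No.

Yes

At P = 1/3, Q = 1/3, R = 1/3, for instance:
R | Q = 1/3 | 1/3 = 1/3
~(R | Q) = ~1/3 = 2/3
~(R | Q) | P = 2/3 | 1/3 = 2/3
~(R | Q) -> (~(R | Q) | P) = 2/3 -> 2/3 = 1
and checking the remaining 63 assignments likewise gives ≥ 1 in every case.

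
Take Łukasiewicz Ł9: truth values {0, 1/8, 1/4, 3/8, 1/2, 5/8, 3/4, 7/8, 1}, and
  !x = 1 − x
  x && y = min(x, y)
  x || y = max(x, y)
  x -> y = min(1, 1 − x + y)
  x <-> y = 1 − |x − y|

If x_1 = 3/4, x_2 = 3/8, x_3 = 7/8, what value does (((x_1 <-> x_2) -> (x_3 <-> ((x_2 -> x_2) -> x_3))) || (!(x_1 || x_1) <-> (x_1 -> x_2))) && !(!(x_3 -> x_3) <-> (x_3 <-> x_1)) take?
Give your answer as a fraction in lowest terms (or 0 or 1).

x_1 <-> x_2 = 3/4 <-> 3/8 = 5/8
x_2 -> x_2 = 3/8 -> 3/8 = 1
(x_2 -> x_2) -> x_3 = 1 -> 7/8 = 7/8
x_3 <-> ((x_2 -> x_2) -> x_3) = 7/8 <-> 7/8 = 1
(x_1 <-> x_2) -> (x_3 <-> ((x_2 -> x_2) -> x_3)) = 5/8 -> 1 = 1
x_1 || x_1 = 3/4 || 3/4 = 3/4
!(x_1 || x_1) = !3/4 = 1/4
x_1 -> x_2 = 3/4 -> 3/8 = 5/8
!(x_1 || x_1) <-> (x_1 -> x_2) = 1/4 <-> 5/8 = 5/8
((x_1 <-> x_2) -> (x_3 <-> ((x_2 -> x_2) -> x_3))) || (!(x_1 || x_1) <-> (x_1 -> x_2)) = 1 || 5/8 = 1
x_3 -> x_3 = 7/8 -> 7/8 = 1
!(x_3 -> x_3) = !1 = 0
x_3 <-> x_1 = 7/8 <-> 3/4 = 7/8
!(x_3 -> x_3) <-> (x_3 <-> x_1) = 0 <-> 7/8 = 1/8
!(!(x_3 -> x_3) <-> (x_3 <-> x_1)) = !1/8 = 7/8
(((x_1 <-> x_2) -> (x_3 <-> ((x_2 -> x_2) -> x_3))) || (!(x_1 || x_1) <-> (x_1 -> x_2))) && !(!(x_3 -> x_3) <-> (x_3 <-> x_1)) = 1 && 7/8 = 7/8

7/8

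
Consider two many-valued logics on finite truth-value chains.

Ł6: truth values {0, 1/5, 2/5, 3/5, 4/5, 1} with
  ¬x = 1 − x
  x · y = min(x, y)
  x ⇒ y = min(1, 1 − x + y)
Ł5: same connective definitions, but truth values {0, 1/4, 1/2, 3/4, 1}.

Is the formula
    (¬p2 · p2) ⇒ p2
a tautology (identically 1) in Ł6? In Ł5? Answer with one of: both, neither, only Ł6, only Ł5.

both

In Ł6: every assignment gives 1 — tautology.
In Ł5: every assignment gives 1 — tautology.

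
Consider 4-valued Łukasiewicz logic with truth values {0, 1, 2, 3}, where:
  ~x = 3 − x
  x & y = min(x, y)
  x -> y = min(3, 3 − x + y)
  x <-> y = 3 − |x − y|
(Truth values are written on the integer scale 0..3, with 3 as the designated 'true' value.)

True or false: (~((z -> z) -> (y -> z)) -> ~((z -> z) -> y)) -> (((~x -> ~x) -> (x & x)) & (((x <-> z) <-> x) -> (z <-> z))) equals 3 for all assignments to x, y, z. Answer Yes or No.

Counterexample: take x = 0, y = 0, z = 0.
z -> z = 0 -> 0 = 3
y -> z = 0 -> 0 = 3
(z -> z) -> (y -> z) = 3 -> 3 = 3
~((z -> z) -> (y -> z)) = ~3 = 0
z -> z = 0 -> 0 = 3
(z -> z) -> y = 3 -> 0 = 0
~((z -> z) -> y) = ~0 = 3
~((z -> z) -> (y -> z)) -> ~((z -> z) -> y) = 0 -> 3 = 3
~x = ~0 = 3
~x = ~0 = 3
~x -> ~x = 3 -> 3 = 3
x & x = 0 & 0 = 0
(~x -> ~x) -> (x & x) = 3 -> 0 = 0
x <-> z = 0 <-> 0 = 3
(x <-> z) <-> x = 3 <-> 0 = 0
z <-> z = 0 <-> 0 = 3
((x <-> z) <-> x) -> (z <-> z) = 0 -> 3 = 3
((~x -> ~x) -> (x & x)) & (((x <-> z) <-> x) -> (z <-> z)) = 0 & 3 = 0
(~((z -> z) -> (y -> z)) -> ~((z -> z) -> y)) -> (((~x -> ~x) -> (x & x)) & (((x <-> z) <-> x) -> (z <-> z))) = 3 -> 0 = 0
This gives 0 ≠ 3.

No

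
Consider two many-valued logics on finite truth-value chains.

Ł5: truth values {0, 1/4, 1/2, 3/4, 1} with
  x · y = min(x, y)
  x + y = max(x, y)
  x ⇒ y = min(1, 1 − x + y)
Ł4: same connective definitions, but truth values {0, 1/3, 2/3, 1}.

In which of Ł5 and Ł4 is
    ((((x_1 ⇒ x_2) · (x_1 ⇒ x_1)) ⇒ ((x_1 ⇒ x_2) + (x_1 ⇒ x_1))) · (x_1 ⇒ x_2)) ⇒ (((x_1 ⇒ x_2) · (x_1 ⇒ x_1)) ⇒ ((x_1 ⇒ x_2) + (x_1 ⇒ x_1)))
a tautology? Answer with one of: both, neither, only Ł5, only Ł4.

In Ł5: every assignment gives 1 — tautology.
In Ł4: every assignment gives 1 — tautology.

both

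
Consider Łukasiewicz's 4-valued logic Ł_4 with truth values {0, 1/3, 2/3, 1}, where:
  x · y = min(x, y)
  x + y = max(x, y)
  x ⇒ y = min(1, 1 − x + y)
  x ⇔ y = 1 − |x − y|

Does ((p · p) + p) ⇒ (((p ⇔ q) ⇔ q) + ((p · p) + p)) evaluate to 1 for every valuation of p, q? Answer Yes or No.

Yes

p = 0, q = 0 ↦ 1
p = 0, q = 1/3 ↦ 1
p = 0, q = 2/3 ↦ 1
p = 0, q = 1 ↦ 1
p = 1/3, q = 0 ↦ 1
p = 1/3, q = 1/3 ↦ 1
p = 1/3, q = 2/3 ↦ 1
p = 1/3, q = 1 ↦ 1
p = 2/3, q = 0 ↦ 1
p = 2/3, q = 1/3 ↦ 1
p = 2/3, q = 2/3 ↦ 1
p = 2/3, q = 1 ↦ 1
p = 1, q = 0 ↦ 1
p = 1, q = 1/3 ↦ 1
p = 1, q = 2/3 ↦ 1
p = 1, q = 1 ↦ 1
Every assignment gives a value ≥ 1.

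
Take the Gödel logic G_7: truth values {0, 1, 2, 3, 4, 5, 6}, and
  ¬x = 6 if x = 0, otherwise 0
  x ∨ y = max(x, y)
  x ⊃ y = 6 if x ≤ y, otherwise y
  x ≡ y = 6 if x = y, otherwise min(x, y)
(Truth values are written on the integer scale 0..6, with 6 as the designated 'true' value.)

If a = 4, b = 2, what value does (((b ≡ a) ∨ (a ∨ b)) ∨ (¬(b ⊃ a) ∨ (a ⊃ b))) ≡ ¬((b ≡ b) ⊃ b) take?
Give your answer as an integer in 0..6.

0

b ≡ a = 2 ≡ 4 = 2
a ∨ b = 4 ∨ 2 = 4
(b ≡ a) ∨ (a ∨ b) = 2 ∨ 4 = 4
b ⊃ a = 2 ⊃ 4 = 6
¬(b ⊃ a) = ¬6 = 0
a ⊃ b = 4 ⊃ 2 = 2
¬(b ⊃ a) ∨ (a ⊃ b) = 0 ∨ 2 = 2
((b ≡ a) ∨ (a ∨ b)) ∨ (¬(b ⊃ a) ∨ (a ⊃ b)) = 4 ∨ 2 = 4
b ≡ b = 2 ≡ 2 = 6
(b ≡ b) ⊃ b = 6 ⊃ 2 = 2
¬((b ≡ b) ⊃ b) = ¬2 = 0
(((b ≡ a) ∨ (a ∨ b)) ∨ (¬(b ⊃ a) ∨ (a ⊃ b))) ≡ ¬((b ≡ b) ⊃ b) = 4 ≡ 0 = 0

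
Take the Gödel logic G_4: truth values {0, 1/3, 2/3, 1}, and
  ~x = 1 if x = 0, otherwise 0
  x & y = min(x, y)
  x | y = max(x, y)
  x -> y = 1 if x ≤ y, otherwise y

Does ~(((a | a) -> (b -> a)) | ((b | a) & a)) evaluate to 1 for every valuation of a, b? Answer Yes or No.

Counterexample: take a = 0, b = 0.
a | a = 0 | 0 = 0
b -> a = 0 -> 0 = 1
(a | a) -> (b -> a) = 0 -> 1 = 1
b | a = 0 | 0 = 0
(b | a) & a = 0 & 0 = 0
((a | a) -> (b -> a)) | ((b | a) & a) = 1 | 0 = 1
~(((a | a) -> (b -> a)) | ((b | a) & a)) = ~1 = 0
This gives 0 ≠ 1.

No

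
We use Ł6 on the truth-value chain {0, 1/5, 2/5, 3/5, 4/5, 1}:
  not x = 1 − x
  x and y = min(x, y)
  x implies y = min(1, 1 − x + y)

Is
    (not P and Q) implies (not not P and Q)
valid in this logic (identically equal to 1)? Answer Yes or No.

Counterexample: take P = 0, Q = 1/5.
not P = not 0 = 1
not P and Q = 1 and 1/5 = 1/5
not P = not 0 = 1
not not P = not 1 = 0
not not P and Q = 0 and 1/5 = 0
(not P and Q) implies (not not P and Q) = 1/5 implies 0 = 4/5
This gives 4/5 ≠ 1.

No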